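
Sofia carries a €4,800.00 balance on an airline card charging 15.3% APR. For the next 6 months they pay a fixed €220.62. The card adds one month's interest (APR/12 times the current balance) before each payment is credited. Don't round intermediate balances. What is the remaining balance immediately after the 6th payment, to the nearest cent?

€3,812.47

Monthly rate r = 15.3%/12 = 1.275% = 0.01275.
Each month: B ← B·(1+r) − €220.62.
Month 1: interest €61.20; balance after payment €4,640.58.
Month 2: interest €59.17; balance after payment €4,479.13.
Month 3: interest €57.11; balance after payment €4,315.62.
Month 4: interest €55.02; balance after payment €4,150.02.
Month 5: interest €52.91; balance after payment €3,982.31.
Month 6: interest €50.77; balance after payment €3,812.47.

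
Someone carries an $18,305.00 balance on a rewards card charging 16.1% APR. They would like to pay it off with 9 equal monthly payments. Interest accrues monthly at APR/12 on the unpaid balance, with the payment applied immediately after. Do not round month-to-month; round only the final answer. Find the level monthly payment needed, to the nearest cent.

Monthly rate r = 16.1%/12 = 1.34167% = 0.0134167.
Level-payment amortization: P = B₀·r / (1 − (1+r)^(−n)) = 18305.00·0.0134167 / (1 − 1.01342^(−9)).
Denominator 1 − (1+r)^(−9) = 0.113032681.
P = 245.592 / 0.113032681 ≈ 2172.75.

$2,172.75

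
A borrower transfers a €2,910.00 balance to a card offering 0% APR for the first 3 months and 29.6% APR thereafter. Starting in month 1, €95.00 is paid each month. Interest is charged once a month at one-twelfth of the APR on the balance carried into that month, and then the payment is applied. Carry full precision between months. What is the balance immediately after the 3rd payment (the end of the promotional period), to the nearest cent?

€2,625.00

Promo months 1–3 at r₀ = 0%/12 = 0; months 4+ at r₁ = 29.6%/12 = 0.0246667.
After month 3 (no interest yet): B = €2,910.00 − 3·€95.00 = €2,625.00.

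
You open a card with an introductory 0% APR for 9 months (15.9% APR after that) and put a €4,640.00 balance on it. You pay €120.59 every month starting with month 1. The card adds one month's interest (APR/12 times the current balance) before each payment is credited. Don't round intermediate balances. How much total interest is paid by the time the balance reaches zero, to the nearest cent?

Promo months 1–9 at r₀ = 0%/12 = 0; months 10+ at r₁ = 15.9%/12 = 0.01325.
After month 9 (no interest yet): B = €4,640.00 − 9·€120.59 = €3,554.69.
Then at r₁ with €120.59/mo: n₂ = −ln(1 − r₁·B/P)/ln(1+r₁) ≈ 37.62 → 38 more payments.
Total paid = 46·€120.59 + €75.42 = €5,622.56; interest = €5,622.56 − €4,640.00 = €982.56.

€982.56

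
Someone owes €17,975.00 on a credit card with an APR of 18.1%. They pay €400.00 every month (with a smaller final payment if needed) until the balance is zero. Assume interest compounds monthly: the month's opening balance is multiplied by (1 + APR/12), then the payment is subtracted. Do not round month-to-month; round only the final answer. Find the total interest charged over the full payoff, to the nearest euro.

€12,288

Monthly rate r = 18.1%/12 = 1.50833% = 0.0150833.
Payoff takes n = ⌈−ln(1 − rB₀/P)/ln(1+r)⌉ = ⌈75.655⌉ = 76 payments; the last is €262.58.
Total paid = 75·€400.00 + €262.58 = €30,262.58.
Total interest = total paid − principal = €30,262.58 − €17,975.00 = €12,287.58.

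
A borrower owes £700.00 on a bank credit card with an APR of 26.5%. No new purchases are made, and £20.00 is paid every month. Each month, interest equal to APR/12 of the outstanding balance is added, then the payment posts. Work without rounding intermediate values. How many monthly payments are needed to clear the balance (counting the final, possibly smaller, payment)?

68 payments

Monthly rate r = 26.5%/12 = 2.20833% = 0.0220833.
Recurrence: B ← B·(1+r) − £20.00.
Month 1: interest £15.46; balance after payment £695.46.
Month 2: interest £15.36; balance after payment £690.82.
Closed form: n = −ln(1 − rB₀/P)/ln(1+r) = −ln(0.22708)/ln(1.02208) ≈ 67.868, so the balance reaches zero during payment 68.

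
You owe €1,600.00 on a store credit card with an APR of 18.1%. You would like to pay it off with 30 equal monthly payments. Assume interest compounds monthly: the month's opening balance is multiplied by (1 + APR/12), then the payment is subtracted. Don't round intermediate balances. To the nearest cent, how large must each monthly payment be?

Monthly rate r = 18.1%/12 = 1.50833% = 0.0150833.
Level-payment amortization: P = B₀·r / (1 − (1+r)^(−n)) = 1600.00·0.0150833 / (1 − 1.01508^(−30)).
Denominator 1 − (1+r)^(−30) = 0.361811336.
P = 24.1333 / 0.361811336 ≈ 66.70.

€66.70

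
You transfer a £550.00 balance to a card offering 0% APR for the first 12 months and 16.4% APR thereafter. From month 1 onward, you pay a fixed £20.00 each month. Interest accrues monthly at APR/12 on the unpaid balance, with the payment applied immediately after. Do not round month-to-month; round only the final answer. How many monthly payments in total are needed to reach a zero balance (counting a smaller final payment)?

Promo months 1–12 at r₀ = 0%/12 = 0; months 13+ at r₁ = 16.4%/12 = 0.0136667.
After month 12 (no interest yet): B = £550.00 − 12·£20.00 = £310.00.
Then at r₁ with £20.00/mo: n₂ = −ln(1 − r₁·B/P)/ln(1+r₁) ≈ 17.54 → 18 more payments.

30 months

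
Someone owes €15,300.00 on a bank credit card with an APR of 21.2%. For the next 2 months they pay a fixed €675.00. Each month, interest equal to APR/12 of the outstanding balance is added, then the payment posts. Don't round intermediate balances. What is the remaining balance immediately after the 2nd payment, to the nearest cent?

Monthly rate r = 21.2%/12 = 1.76667% = 0.0176667.
Each month: B ← B·(1+r) − €675.00.
Month 1: interest €270.30; balance after payment €14,895.30.
Month 2: interest €263.15; balance after payment €14,483.45.

€14,483.45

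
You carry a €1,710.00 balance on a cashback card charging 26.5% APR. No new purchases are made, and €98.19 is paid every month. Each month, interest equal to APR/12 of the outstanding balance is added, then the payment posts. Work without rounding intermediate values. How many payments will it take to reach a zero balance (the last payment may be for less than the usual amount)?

Monthly rate r = 26.5%/12 = 2.20833% = 0.0220833.
Recurrence: B ← B·(1+r) − €98.19.
Month 1: interest €37.76; balance after payment €1,649.57.
Month 2: interest €36.43; balance after payment €1,587.81.
Closed form: n = −ln(1 − rB₀/P)/ln(1+r) = −ln(0.61541)/ln(1.02208) ≈ 22.225, so the balance reaches zero during payment 23.

23 payments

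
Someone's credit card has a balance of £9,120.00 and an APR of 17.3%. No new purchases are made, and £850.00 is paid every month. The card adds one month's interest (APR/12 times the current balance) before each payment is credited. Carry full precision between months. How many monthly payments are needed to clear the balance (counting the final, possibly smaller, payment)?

12 payments

Monthly rate r = 17.3%/12 = 1.44167% = 0.0144167.
Recurrence: B ← B·(1+r) − £850.00.
Month 1: interest £131.48; balance after payment £8,401.48.
Month 2: interest £121.12; balance after payment £7,672.60.
Closed form: n = −ln(1 − rB₀/P)/ln(1+r) = −ln(0.84532)/ln(1.01442) ≈ 11.740, so the balance reaches zero during payment 12.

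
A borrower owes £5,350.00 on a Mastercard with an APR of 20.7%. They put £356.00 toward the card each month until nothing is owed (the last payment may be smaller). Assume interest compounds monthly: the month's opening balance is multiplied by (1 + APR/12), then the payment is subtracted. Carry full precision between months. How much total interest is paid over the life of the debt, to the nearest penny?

£896.79

Monthly rate r = 20.7%/12 = 1.725% = 0.01725.
Payoff takes n = ⌈−ln(1 − rB₀/P)/ln(1+r)⌉ = ⌈17.545⌉ = 18 payments; the last is £194.79.
Total paid = 17·£356.00 + £194.79 = £6,246.79.
Total interest = total paid − principal = £6,246.79 − £5,350.00 = £896.79.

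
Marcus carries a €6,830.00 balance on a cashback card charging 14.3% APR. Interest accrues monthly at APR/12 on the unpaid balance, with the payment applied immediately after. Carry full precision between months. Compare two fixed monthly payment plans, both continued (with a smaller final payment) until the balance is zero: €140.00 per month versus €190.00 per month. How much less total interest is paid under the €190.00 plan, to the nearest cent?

Monthly rate r = 14.3%/12 = 1.19167% = 0.0119167.
At €140.00/mo: n = ⌈−ln(1 − rB₀/P)/ln(1+r)⌉ = 74 payments (last €70.85); total interest = total paid − €6,830.00 = €3,460.85.
At €190.00/mo: 48 payments (last €40.22); total interest €2,140.22.
Interest saved = €3,460.85 − €2,140.22 = €1,320.63.

€1,320.63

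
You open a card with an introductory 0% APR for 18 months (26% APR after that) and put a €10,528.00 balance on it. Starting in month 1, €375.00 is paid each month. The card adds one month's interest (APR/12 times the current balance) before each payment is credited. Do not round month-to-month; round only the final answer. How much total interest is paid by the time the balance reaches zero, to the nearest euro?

Promo months 1–18 at r₀ = 0%/12 = 0; months 19+ at r₁ = 26%/12 = 0.0216667.
After month 18 (no interest yet): B = €10,528.00 − 18·€375.00 = €3,778.00.
Then at r₁ with €375.00/mo: n₂ = −ln(1 − r₁·B/P)/ln(1+r₁) ≈ 11.49 → 12 more payments.
Total paid = 29·€375.00 + €184.28 = €11,059.28; interest = €11,059.28 − €10,528.00 = €531.28.

€531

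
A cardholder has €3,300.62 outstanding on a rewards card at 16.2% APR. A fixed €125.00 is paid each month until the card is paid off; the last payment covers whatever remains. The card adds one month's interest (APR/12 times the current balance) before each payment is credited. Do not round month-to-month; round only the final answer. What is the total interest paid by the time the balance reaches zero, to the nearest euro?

€808

Monthly rate r = 16.2%/12 = 1.35% = 0.0135.
Payoff takes n = ⌈−ln(1 − rB₀/P)/ln(1+r)⌉ = ⌈32.870⌉ = 33 payments; the last is €108.90.
Total paid = 32·€125.00 + €108.90 = €4,108.90.
Total interest = total paid − principal = €4,108.90 − €3,300.62 = €808.28.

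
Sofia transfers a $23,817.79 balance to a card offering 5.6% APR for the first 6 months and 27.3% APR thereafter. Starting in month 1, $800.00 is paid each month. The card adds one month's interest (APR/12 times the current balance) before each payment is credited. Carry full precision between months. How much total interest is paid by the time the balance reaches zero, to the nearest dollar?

Promo months 1–6 at r₀ = 5.6%/12 = 0.00466667; months 7+ at r₁ = 27.3%/12 = 0.02275.
After month 6: iterate B ← B·(1+r₀) − $800.00 for 6 months → $19,636.17.
Then at r₁ with $800.00/mo: n₂ = −ln(1 − r₁·B/P)/ln(1+r₁) ≈ 36.34 → 37 more payments.
Total paid = 42·$800.00 + $270.01 = $33,870.01; interest = $33,870.01 − $23,817.79 = $10,052.22.

$10,052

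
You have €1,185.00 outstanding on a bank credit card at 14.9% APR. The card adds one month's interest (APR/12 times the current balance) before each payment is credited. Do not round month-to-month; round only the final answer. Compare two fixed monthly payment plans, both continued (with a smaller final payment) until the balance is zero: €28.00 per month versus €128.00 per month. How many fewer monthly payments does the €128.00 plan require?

Monthly rate r = 14.9%/12 = 1.24167% = 0.0124167.
At €28.00/mo: n = ⌈−ln(1 − rB₀/P)/ln(1+r)⌉ = 61 payments (last €11.53); total interest = total paid − €1,185.00 = €506.53.
At €128.00/mo: 10 payments (last €114.70); total interest €81.70.
Payments saved = 61 − 10 = 51.

51 fewer payments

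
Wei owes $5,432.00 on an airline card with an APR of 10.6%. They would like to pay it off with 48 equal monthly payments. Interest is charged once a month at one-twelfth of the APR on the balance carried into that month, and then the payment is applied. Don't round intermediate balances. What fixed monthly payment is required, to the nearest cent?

Monthly rate r = 10.6%/12 = 0.883333% = 0.00883333.
Level-payment amortization: P = B₀·r / (1 − (1+r)^(−n)) = 5432.00·0.00883333 / (1 − 1.00883^(−48)).
Denominator 1 − (1+r)^(−48) = 0.344356635.
P = 47.9827 / 0.344356635 ≈ 139.34.

$139.34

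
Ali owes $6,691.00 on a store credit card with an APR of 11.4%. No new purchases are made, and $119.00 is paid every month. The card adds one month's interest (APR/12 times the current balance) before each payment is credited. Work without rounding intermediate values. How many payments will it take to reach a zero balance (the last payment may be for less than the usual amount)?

81 months

Monthly rate r = 11.4%/12 = 0.95% = 0.0095.
Recurrence: B ← B·(1+r) − $119.00.
Month 1: interest $63.56; balance after payment $6,635.56.
Month 2: interest $63.04; balance after payment $6,579.60.
Closed form: n = −ln(1 − rB₀/P)/ln(1+r) = −ln(0.46584)/ln(1.0095) ≈ 80.792, so the balance reaches zero during payment 81.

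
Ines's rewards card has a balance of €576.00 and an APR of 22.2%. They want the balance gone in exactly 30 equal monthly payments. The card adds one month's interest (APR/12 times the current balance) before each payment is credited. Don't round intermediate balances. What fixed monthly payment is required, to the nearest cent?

€25.19

Monthly rate r = 22.2%/12 = 1.85% = 0.0185.
Level-payment amortization: P = B₀·r / (1 − (1+r)^(−n)) = 576.00·0.0185 / (1 − 1.0185^(−30)).
Denominator 1 − (1+r)^(−30) = 0.423009052.
P = 10.656 / 0.423009052 ≈ 25.19.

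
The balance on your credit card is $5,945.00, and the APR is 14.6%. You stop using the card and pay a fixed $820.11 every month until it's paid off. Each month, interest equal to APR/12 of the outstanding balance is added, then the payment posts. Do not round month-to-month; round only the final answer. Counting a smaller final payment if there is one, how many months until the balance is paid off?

8 payments

Monthly rate r = 14.6%/12 = 1.21667% = 0.0121667.
Recurrence: B ← B·(1+r) − $820.11.
Month 1: interest $72.33; balance after payment $5,197.22.
Month 2: interest $63.23; balance after payment $4,440.34.
Closed form: n = −ln(1 − rB₀/P)/ln(1+r) = −ln(0.9118)/ln(1.01217) ≈ 7.635, so the balance reaches zero during payment 8.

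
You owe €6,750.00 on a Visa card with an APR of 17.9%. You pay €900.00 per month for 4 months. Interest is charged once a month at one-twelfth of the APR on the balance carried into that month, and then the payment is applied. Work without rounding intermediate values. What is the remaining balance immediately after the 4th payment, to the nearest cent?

€3,480.50

Monthly rate r = 17.9%/12 = 1.49167% = 0.0149167.
Each month: B ← B·(1+r) − €900.00.
Month 1: interest €100.69; balance after payment €5,950.69.
Month 2: interest €88.76; balance after payment €5,139.45.
Month 3: interest €76.66; balance after payment €4,316.12.
Month 4: interest €64.38; balance after payment €3,480.50.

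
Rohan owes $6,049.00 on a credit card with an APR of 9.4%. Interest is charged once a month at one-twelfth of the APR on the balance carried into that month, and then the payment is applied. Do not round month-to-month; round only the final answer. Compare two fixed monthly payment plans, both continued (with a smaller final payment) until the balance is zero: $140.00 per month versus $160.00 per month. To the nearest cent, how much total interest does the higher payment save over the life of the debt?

$212.10

Monthly rate r = 9.4%/12 = 0.783333% = 0.00783333.
At $140.00/mo: n = ⌈−ln(1 − rB₀/P)/ln(1+r)⌉ = 53 payments (last $133.38); total interest = total paid − $6,049.00 = $1,364.38.
At $160.00/mo: 46 payments (last $1.28); total interest $1,152.28.
Interest saved = $1,364.38 − $1,152.28 = $212.10.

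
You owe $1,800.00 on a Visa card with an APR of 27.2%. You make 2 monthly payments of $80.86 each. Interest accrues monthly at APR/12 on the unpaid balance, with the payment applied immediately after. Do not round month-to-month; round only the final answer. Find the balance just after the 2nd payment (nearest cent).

$1,718.97

Monthly rate r = 27.2%/12 = 2.26667% = 0.0226667.
Each month: B ← B·(1+r) − $80.86.
Month 1: interest $40.80; balance after payment $1,759.94.
Month 2: interest $39.89; balance after payment $1,718.97.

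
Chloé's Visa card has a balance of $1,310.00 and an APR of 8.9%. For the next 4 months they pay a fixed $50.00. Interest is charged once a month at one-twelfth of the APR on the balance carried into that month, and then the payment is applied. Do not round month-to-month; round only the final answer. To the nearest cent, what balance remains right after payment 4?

Monthly rate r = 8.9%/12 = 0.741667% = 0.00741667.
Each month: B ← B·(1+r) − $50.00.
Month 1: interest $9.72; balance after payment $1,269.72.
Month 2: interest $9.42; balance after payment $1,229.13.
Month 3: interest $9.12; balance after payment $1,188.25.
Month 4: interest $8.81; balance after payment $1,147.06.

$1,147.06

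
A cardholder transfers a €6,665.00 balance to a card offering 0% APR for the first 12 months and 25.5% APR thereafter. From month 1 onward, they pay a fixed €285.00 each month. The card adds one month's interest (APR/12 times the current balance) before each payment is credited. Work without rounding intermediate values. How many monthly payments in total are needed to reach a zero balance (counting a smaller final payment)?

26 payments

Promo months 1–12 at r₀ = 0%/12 = 0; months 13+ at r₁ = 25.5%/12 = 0.02125.
After month 12 (no interest yet): B = €6,665.00 − 12·€285.00 = €3,245.00.
Then at r₁ with €285.00/mo: n₂ = −ln(1 − r₁·B/P)/ln(1+r₁) ≈ 13.17 → 14 more payments.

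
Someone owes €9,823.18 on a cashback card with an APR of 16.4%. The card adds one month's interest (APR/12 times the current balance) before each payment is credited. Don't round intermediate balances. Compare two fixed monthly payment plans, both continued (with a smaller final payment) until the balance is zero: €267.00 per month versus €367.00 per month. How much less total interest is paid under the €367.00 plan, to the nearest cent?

€1,432.26

Monthly rate r = 16.4%/12 = 1.36667% = 0.0136667.
At €267.00/mo: n = ⌈−ln(1 − rB₀/P)/ln(1+r)⌉ = 52 payments (last €128.34); total interest = total paid − €9,823.18 = €3,922.16.
At €367.00/mo: 34 payments (last €202.08); total interest €2,489.90.
Interest saved = €3,922.16 − €2,489.90 = €1,432.26.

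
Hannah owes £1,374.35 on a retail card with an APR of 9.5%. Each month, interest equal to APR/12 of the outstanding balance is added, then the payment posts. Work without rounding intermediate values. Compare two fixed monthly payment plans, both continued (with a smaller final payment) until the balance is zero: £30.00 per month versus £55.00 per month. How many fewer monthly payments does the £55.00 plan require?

Monthly rate r = 9.5%/12 = 0.791667% = 0.00791667.
At £30.00/mo: n = ⌈−ln(1 − rB₀/P)/ln(1+r)⌉ = 58 payments (last £3.83); total interest = total paid − £1,374.35 = £339.48.
At £55.00/mo: 28 payments (last £52.44); total interest £163.09.
Payments saved = 58 − 28 = 30.

30 fewer payments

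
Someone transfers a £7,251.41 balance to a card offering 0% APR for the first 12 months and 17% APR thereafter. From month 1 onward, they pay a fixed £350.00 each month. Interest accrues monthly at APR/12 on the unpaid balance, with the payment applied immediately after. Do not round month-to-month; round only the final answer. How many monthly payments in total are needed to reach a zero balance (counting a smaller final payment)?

Promo months 1–12 at r₀ = 0%/12 = 0; months 13+ at r₁ = 17%/12 = 0.0141667.
After month 12 (no interest yet): B = £7,251.41 − 12·£350.00 = £3,051.41.
Then at r₁ with £350.00/mo: n₂ = −ln(1 − r₁·B/P)/ln(1+r₁) ≈ 9.37 → 10 more payments.

22 months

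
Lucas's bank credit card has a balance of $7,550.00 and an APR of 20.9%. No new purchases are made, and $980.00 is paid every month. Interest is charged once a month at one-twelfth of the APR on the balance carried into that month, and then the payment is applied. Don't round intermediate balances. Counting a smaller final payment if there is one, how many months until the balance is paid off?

Monthly rate r = 20.9%/12 = 1.74167% = 0.0174167.
Recurrence: B ← B·(1+r) − $980.00.
Month 1: interest $131.50; balance after payment $6,701.50.
Month 2: interest $116.72; balance after payment $5,838.21.
Closed form: n = −ln(1 − rB₀/P)/ln(1+r) = −ln(0.86582)/ln(1.01742) ≈ 8.344, so the balance reaches zero during payment 9.

9 months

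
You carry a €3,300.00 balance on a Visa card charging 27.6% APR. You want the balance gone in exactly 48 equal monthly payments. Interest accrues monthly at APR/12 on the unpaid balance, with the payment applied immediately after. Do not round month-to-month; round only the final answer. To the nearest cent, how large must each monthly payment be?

€114.26

Monthly rate r = 27.6%/12 = 2.3% = 0.023.
Level-payment amortization: P = B₀·r / (1 − (1+r)^(−n)) = 3300.00·0.023 / (1 − 1.023^(−48)).
Denominator 1 − (1+r)^(−48) = 0.6642859.
P = 75.9 / 0.6642859 ≈ 114.26.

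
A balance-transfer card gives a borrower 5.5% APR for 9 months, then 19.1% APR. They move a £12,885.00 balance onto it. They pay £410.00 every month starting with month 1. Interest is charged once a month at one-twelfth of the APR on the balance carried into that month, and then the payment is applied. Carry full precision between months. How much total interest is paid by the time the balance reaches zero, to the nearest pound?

£3,022

Promo months 1–9 at r₀ = 5.5%/12 = 0.00458333; months 10+ at r₁ = 19.1%/12 = 0.0159167.
After month 9: iterate B ← B·(1+r₀) − £410.00 for 9 months → £9,667.98.
Then at r₁ with £410.00/mo: n₂ = −ln(1 − r₁·B/P)/ln(1+r₁) ≈ 29.80 → 30 more payments.
Total paid = 38·£410.00 + £326.90 = £15,906.90; interest = £15,906.90 − £12,885.00 = £3,021.90.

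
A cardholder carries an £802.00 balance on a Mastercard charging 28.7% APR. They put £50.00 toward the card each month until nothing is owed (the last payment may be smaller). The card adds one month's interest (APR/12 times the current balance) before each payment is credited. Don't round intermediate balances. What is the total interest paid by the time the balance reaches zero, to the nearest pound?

Monthly rate r = 28.7%/12 = 2.39167% = 0.0239167.
Payoff takes n = ⌈−ln(1 − rB₀/P)/ln(1+r)⌉ = ⌈20.474⌉ = 21 payments; the last is £23.83.
Total paid = 20·£50.00 + £23.83 = £1,023.83.
Total interest = total paid − principal = £1,023.83 − £802.00 = £221.83.

£222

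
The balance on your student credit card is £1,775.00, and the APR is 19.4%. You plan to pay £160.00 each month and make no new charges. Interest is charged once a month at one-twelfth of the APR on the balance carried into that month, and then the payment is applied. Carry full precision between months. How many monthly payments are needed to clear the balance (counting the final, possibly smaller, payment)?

Monthly rate r = 19.4%/12 = 1.61667% = 0.0161667.
Recurrence: B ← B·(1+r) − £160.00.
Month 1: interest £28.70; balance after payment £1,643.70.
Month 2: interest £26.57; balance after payment £1,510.27.
Closed form: n = −ln(1 − rB₀/P)/ln(1+r) = −ln(0.82065)/ln(1.01617) ≈ 12.325, so the balance reaches zero during payment 13.

13 months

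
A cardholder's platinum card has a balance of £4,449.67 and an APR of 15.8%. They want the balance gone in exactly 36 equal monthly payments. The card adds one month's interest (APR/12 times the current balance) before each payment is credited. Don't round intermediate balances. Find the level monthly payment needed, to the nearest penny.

£156.00

Monthly rate r = 15.8%/12 = 1.31667% = 0.0131667.
Level-payment amortization: P = B₀·r / (1 − (1+r)^(−n)) = 4449.67·0.0131667 / (1 − 1.01317^(−36)).
Denominator 1 − (1+r)^(−36) = 0.375564117.
P = 58.5873 / 0.375564117 ≈ 156.00.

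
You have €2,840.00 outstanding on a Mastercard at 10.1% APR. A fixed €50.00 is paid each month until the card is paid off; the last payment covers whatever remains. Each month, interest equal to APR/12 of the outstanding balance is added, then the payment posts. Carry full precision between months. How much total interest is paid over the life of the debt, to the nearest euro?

€1,039

Monthly rate r = 10.1%/12 = 0.841667% = 0.00841667.
Payoff takes n = ⌈−ln(1 − rB₀/P)/ln(1+r)⌉ = ⌈77.578⌉ = 78 payments; the last is €28.95.
Total paid = 77·€50.00 + €28.95 = €3,878.95.
Total interest = total paid − principal = €3,878.95 − €2,840.00 = €1,038.95.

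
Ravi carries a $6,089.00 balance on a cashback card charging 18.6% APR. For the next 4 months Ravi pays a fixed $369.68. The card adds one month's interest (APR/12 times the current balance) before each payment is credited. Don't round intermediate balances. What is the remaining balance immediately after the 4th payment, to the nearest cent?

Monthly rate r = 18.6%/12 = 1.55% = 0.0155.
Each month: B ← B·(1+r) − $369.68.
Month 1: interest $94.38; balance after payment $5,813.70.
Month 2: interest $90.11; balance after payment $5,534.13.
Month 3: interest $85.78; balance after payment $5,250.23.
Month 4: interest $81.38; balance after payment $4,961.93.

$4,961.93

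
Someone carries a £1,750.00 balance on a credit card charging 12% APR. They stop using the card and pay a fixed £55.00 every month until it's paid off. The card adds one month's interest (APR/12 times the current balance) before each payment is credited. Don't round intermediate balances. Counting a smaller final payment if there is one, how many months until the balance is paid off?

39 months

Monthly rate r = 12%/12 = 1% = 0.01.
Recurrence: B ← B·(1+r) − £55.00.
Month 1: interest £17.50; balance after payment £1,712.50.
Month 2: interest £17.12; balance after payment £1,674.62.
Closed form: n = −ln(1 − rB₀/P)/ln(1+r) = −ln(0.68182)/ln(1.01) ≈ 38.490, so the balance reaches zero during payment 39.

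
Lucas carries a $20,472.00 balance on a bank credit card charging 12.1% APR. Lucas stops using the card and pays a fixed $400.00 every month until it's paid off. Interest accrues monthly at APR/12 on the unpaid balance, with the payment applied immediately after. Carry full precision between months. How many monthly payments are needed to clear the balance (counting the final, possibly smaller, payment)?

Monthly rate r = 12.1%/12 = 1.00833% = 0.0100833.
Recurrence: B ← B·(1+r) − $400.00.
Month 1: interest $206.43; balance after payment $20,278.43.
Month 2: interest $204.47; balance after payment $20,082.90.
Closed form: n = −ln(1 − rB₀/P)/ln(1+r) = −ln(0.48394)/ln(1.01008) ≈ 72.343, so the balance reaches zero during payment 73.

73 payments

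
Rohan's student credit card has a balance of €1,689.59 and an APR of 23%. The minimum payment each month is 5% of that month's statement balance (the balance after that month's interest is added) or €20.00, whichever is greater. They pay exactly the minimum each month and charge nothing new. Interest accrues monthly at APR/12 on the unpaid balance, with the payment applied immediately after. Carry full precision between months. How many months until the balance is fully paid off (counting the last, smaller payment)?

Monthly rate r = 23%/12 = 1.91667% = 0.0191667.
While 5% of the post-interest balance exceeds €20.00, each month B ← (B·(1+r))·(1 − 0.05), i.e. B shrinks by the factor (1+r)·0.95 = 0.96821.
This holds for months 1–46. Entering month 47 the balance is €382.25; 5% of the post-interest balance is now below €20.00, so the flat €20.00 minimum applies from here.
From month 47 a fixed €20.00 at rate r clears €382.25 in 25 more payments. Total: 46 + 25 = 71 months.

71 months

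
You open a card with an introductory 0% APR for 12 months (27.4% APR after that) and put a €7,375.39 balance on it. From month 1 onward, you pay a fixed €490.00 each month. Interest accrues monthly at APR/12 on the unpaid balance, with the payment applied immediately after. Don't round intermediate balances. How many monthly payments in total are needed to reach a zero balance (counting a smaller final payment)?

16 months

Promo months 1–12 at r₀ = 0%/12 = 0; months 13+ at r₁ = 27.4%/12 = 0.0228333.
After month 12 (no interest yet): B = €7,375.39 − 12·€490.00 = €1,495.39.
Then at r₁ with €490.00/mo: n₂ = −ln(1 − r₁·B/P)/ln(1+r₁) ≈ 3.20 → 4 more payments.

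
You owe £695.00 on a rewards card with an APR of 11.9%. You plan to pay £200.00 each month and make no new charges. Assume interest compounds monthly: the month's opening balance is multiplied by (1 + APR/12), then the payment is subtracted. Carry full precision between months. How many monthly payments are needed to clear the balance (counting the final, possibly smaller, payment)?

Monthly rate r = 11.9%/12 = 0.991667% = 0.00991667.
Recurrence: B ← B·(1+r) − £200.00.
Month 1: interest £6.89; balance after payment £501.89.
Month 2: interest £4.98; balance after payment £306.87.
Month 3: interest £3.04; balance after payment £109.91.
Month 4: interest £1.09; balance after payment £0.00.

4 months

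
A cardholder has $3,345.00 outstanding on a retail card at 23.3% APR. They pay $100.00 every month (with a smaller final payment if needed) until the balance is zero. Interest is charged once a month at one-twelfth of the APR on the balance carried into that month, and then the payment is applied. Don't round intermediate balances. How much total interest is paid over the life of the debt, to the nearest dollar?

$2,107

Monthly rate r = 23.3%/12 = 1.94167% = 0.0194167.
Payoff takes n = ⌈−ln(1 − rB₀/P)/ln(1+r)⌉ = ⌈54.515⌉ = 55 payments; the last is $51.76.
Total paid = 54·$100.00 + $51.76 = $5,451.76.
Total interest = total paid − principal = $5,451.76 − $3,345.00 = $2,106.76.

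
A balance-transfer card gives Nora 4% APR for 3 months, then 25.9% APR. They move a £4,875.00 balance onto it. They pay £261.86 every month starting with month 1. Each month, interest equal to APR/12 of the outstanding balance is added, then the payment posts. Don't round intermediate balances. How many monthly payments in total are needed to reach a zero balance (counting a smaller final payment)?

23 payments

Promo months 1–3 at r₀ = 4%/12 = 0.00333333; months 4+ at r₁ = 25.9%/12 = 0.0215833.
After month 3: iterate B ← B·(1+r₀) − £261.86 for 3 months → £4,135.71.
Then at r₁ with £261.86/mo: n₂ = −ln(1 − r₁·B/P)/ln(1+r₁) ≈ 19.52 → 20 more payments.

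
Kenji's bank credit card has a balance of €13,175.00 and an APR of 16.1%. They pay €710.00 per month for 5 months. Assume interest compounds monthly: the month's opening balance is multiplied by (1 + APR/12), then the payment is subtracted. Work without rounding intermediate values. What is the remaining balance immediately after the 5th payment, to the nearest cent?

€10,436.31

Monthly rate r = 16.1%/12 = 1.34167% = 0.0134167.
Each month: B ← B·(1+r) − €710.00.
Month 1: interest €176.76; balance after payment €12,641.76.
Month 2: interest €169.61; balance after payment €12,101.37.
Month 3: interest €162.36; balance after payment €11,553.74.
Month 4: interest €155.01; balance after payment €10,998.75.
Month 5: interest €147.57; balance after payment €10,436.31.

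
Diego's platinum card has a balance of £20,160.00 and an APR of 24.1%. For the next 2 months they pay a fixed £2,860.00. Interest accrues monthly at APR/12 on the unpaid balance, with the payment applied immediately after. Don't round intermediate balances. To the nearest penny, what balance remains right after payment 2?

Monthly rate r = 24.1%/12 = 2.00833% = 0.0200833.
Each month: B ← B·(1+r) − £2,860.00.
Month 1: interest £404.88; balance after payment £17,704.88.
Month 2: interest £355.57; balance after payment £15,200.45.

£15,200.45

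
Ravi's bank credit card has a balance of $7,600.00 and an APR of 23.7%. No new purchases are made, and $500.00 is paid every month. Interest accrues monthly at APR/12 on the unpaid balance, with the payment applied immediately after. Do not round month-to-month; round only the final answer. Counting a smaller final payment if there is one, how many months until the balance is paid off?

Monthly rate r = 23.7%/12 = 1.975% = 0.01975.
Recurrence: B ← B·(1+r) − $500.00.
Month 1: interest $150.10; balance after payment $7,250.10.
Month 2: interest $143.19; balance after payment $6,893.29.
Closed form: n = −ln(1 − rB₀/P)/ln(1+r) = −ln(0.6998)/ln(1.01975) ≈ 18.252, so the balance reaches zero during payment 19.

19 months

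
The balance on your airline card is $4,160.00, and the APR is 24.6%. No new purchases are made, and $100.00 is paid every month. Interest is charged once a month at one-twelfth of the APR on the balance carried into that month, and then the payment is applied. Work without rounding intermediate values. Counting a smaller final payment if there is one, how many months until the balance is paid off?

95 payments

Monthly rate r = 24.6%/12 = 2.05% = 0.0205.
Recurrence: B ← B·(1+r) − $100.00.
Month 1: interest $85.28; balance after payment $4,145.28.
Month 2: interest $84.98; balance after payment $4,130.26.
Closed form: n = −ln(1 − rB₀/P)/ln(1+r) = −ln(0.1472)/ln(1.0205) ≈ 94.416, so the balance reaches zero during payment 95.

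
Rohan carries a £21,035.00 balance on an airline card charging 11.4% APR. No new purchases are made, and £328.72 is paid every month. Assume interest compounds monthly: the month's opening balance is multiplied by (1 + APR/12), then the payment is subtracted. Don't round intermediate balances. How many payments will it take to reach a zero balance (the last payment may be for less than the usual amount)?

100 months

Monthly rate r = 11.4%/12 = 0.95% = 0.0095.
Recurrence: B ← B·(1+r) − £328.72.
Month 1: interest £199.83; balance after payment £20,906.11.
Month 2: interest £198.61; balance after payment £20,776.00.
Closed form: n = −ln(1 − rB₀/P)/ln(1+r) = −ln(0.39209)/ln(1.0095) ≈ 99.022, so the balance reaches zero during payment 100.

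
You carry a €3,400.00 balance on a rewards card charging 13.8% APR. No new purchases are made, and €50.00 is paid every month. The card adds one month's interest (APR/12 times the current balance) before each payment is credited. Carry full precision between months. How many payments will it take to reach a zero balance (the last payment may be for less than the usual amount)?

Monthly rate r = 13.8%/12 = 1.15% = 0.0115.
Recurrence: B ← B·(1+r) − €50.00.
Month 1: interest €39.10; balance after payment €3,389.10.
Month 2: interest €38.97; balance after payment €3,378.07.
Closed form: n = −ln(1 − rB₀/P)/ln(1+r) = −ln(0.218)/ln(1.0115) ≈ 133.218, so the balance reaches zero during payment 134.

134 payments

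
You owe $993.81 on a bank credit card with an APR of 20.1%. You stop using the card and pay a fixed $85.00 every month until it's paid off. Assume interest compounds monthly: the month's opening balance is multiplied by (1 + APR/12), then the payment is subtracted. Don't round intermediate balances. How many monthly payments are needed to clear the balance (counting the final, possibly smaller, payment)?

14 payments

Monthly rate r = 20.1%/12 = 1.675% = 0.01675.
Recurrence: B ← B·(1+r) − $85.00.
Month 1: interest $16.65; balance after payment $925.46.
Month 2: interest $15.50; balance after payment $855.96.
Closed form: n = −ln(1 − rB₀/P)/ln(1+r) = −ln(0.80416)/ln(1.01675) ≈ 13.121, so the balance reaches zero during payment 14.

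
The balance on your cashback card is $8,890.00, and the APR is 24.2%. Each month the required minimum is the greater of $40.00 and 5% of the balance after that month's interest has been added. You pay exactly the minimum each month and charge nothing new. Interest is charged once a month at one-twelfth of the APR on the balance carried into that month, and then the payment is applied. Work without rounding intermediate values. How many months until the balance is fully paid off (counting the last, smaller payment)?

Monthly rate r = 24.2%/12 = 2.01667% = 0.0201667.
While 5% of the post-interest balance exceeds $40.00, each month B ← (B·(1+r))·(1 − 0.05), i.e. B shrinks by the factor (1+r)·0.95 = 0.96916.
This holds for months 1–78. Entering month 79 the balance is $772.13; 5% of the post-interest balance is now below $40.00, so the flat $40.00 minimum applies from here.
From month 79 a fixed $40.00 at rate r clears $772.13 in 25 more payments. Total: 78 + 25 = 103 months.

103 months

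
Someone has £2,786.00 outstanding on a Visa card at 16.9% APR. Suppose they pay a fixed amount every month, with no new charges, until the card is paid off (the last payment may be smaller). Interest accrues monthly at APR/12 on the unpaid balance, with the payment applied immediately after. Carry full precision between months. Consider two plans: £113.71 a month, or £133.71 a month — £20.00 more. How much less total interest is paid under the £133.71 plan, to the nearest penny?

£120.03

Monthly rate r = 16.9%/12 = 1.40833% = 0.0140833.
At £113.71/mo: n = ⌈−ln(1 − rB₀/P)/ln(1+r)⌉ = 31 payments (last £29.84); total interest = total paid − £2,786.00 = £655.14.
At £133.71/mo: 25 payments (last £112.07); total interest £535.11.
Interest saved = £655.14 − £535.11 = £120.03.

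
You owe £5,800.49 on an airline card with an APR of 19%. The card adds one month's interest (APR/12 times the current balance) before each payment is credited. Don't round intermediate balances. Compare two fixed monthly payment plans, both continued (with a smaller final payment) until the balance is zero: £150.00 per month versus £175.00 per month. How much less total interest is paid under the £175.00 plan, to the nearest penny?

£758.26

Monthly rate r = 19%/12 = 1.58333% = 0.0158333.
At £150.00/mo: n = ⌈−ln(1 − rB₀/P)/ln(1+r)⌉ = 61 payments (last £47.03); total interest = total paid − £5,800.49 = £3,246.54.
At £175.00/mo: 48 payments (last £63.77); total interest £2,488.28.
Interest saved = £3,246.54 − £2,488.28 = £758.26.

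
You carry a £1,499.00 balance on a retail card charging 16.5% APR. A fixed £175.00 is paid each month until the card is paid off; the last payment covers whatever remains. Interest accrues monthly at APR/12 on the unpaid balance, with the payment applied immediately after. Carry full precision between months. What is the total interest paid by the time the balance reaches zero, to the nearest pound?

Monthly rate r = 16.5%/12 = 1.375% = 0.01375.
Payoff takes n = ⌈−ln(1 − rB₀/P)/ln(1+r)⌉ = ⌈9.176⌉ = 10 payments; the last is £31.00.
Total paid = 9·£175.00 + £31.00 = £1,606.00.
Total interest = total paid − principal = £1,606.00 − £1,499.00 = £107.00.

£107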